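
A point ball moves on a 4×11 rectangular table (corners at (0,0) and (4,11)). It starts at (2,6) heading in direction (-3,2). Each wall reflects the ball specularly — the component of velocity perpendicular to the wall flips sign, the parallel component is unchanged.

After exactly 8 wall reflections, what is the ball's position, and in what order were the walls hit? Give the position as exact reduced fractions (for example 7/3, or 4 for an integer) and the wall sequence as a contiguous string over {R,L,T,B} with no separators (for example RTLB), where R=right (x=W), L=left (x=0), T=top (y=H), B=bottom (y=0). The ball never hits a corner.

1. t=2/3 → L at (0,22/3); v=(3,2)
2. t=4/3 → R at (4,10); v=(-3,2)
3. t=1/2 → T at (5/2,11); v=(-3,-2)
4. t=5/6 → L at (0,28/3); v=(3,-2)
5. t=4/3 → R at (4,20/3); v=(-3,-2)
6. t=4/3 → L at (0,4); v=(3,-2)
7. t=4/3 → R at (4,4/3); v=(-3,-2)
8. t=2/3 → B at (2,0); v=(-3,2)

Final position: (2,0)
Wall sequence: LRTLRLRB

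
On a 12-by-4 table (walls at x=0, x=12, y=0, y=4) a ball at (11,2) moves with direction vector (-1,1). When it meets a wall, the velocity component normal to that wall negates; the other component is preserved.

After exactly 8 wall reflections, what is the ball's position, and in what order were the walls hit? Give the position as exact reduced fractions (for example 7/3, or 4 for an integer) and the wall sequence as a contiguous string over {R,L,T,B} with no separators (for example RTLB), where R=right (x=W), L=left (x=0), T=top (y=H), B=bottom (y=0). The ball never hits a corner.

Final position: (12,1)
Wall sequence: TBTLBTBR

1. t=2 → T at (9,4); v=(-1,-1)
2. t=4 → B at (5,0); v=(-1,1)
3. t=4 → T at (1,4); v=(-1,-1)
4. t=1 → L at (0,3); v=(1,-1)
5. t=3 → B at (3,0); v=(1,1)
6. t=4 → T at (7,4); v=(1,-1)
7. t=4 → B at (11,0); v=(1,1)
8. t=1 → R at (12,1); v=(-1,1)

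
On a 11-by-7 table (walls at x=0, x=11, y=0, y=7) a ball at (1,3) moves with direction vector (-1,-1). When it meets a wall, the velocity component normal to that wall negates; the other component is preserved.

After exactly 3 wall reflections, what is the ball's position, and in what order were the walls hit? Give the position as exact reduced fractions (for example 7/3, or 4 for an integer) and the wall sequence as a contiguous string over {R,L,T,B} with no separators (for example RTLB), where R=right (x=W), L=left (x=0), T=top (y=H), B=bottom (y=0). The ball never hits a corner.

Final position: (9,7)
Wall sequence: LBT

1. t=1 → L at (0,2); v=(1,-1)
2. t=2 → B at (2,0); v=(1,1)
3. t=7 → T at (9,7); v=(1,-1)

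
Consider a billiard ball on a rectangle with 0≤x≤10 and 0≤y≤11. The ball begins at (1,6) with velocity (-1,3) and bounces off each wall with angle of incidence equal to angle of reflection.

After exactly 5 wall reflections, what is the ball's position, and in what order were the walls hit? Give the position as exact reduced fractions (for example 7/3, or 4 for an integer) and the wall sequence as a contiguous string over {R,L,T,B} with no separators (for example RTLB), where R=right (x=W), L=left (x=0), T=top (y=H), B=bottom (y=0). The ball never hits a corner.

Final position: (10,5)
Wall sequence: LTBTR

1. t=1 → L at (0,9); v=(1,3)
2. t=2/3 → T at (2/3,11); v=(1,-3)
3. t=11/3 → B at (13/3,0); v=(1,3)
4. t=11/3 → T at (8,11); v=(1,-3)
5. t=2 → R at (10,5); v=(-1,-3)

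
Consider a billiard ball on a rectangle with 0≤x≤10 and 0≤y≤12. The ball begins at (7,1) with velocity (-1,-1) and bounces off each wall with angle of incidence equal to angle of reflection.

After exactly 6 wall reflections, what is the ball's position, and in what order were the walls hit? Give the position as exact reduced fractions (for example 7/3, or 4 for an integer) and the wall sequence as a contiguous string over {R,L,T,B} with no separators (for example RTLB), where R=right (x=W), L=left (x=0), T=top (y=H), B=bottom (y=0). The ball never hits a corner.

Final position: (0,2)
Wall sequence: BLTRBL

1. t=1 → B at (6,0); v=(-1,1)
2. t=6 → L at (0,6); v=(1,1)
3. t=6 → T at (6,12); v=(1,-1)
4. t=4 → R at (10,8); v=(-1,-1)
5. t=8 → B at (2,0); v=(-1,1)
6. t=2 → L at (0,2); v=(1,1)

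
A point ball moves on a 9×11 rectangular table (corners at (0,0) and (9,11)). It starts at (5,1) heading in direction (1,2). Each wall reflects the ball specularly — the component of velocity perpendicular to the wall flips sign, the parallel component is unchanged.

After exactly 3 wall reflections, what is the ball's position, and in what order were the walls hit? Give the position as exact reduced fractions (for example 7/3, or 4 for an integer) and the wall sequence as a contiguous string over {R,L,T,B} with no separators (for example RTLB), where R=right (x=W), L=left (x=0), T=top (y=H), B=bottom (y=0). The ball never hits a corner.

1. t=4 → R at (9,9); v=(-1,2)
2. t=1 → T at (8,11); v=(-1,-2)
3. t=11/2 → B at (5/2,0); v=(-1,2)

Final position: (5/2,0)
Wall sequence: RTB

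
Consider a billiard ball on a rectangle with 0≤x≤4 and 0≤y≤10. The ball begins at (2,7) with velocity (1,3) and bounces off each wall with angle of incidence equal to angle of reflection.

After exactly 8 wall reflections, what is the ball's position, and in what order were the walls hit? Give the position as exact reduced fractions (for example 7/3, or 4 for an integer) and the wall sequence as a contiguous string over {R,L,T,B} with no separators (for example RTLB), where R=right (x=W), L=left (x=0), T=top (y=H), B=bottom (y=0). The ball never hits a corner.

1. t=1 → T at (3,10); v=(1,-3)
2. t=1 → R at (4,7); v=(-1,-3)
3. t=7/3 → B at (5/3,0); v=(-1,3)
4. t=5/3 → L at (0,5); v=(1,3)
5. t=5/3 → T at (5/3,10); v=(1,-3)
6. t=7/3 → R at (4,3); v=(-1,-3)
7. t=1 → B at (3,0); v=(-1,3)
8. t=3 → L at (0,9); v=(1,3)

Final position: (0,9)
Wall sequence: TRBLTRBL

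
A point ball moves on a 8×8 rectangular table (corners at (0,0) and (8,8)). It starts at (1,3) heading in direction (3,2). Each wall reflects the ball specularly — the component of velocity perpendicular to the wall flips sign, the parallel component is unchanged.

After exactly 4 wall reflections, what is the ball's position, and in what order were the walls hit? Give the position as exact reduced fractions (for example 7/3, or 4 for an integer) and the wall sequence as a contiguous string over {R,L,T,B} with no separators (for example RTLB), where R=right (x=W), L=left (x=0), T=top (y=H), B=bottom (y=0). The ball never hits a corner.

1. t=7/3 → R at (8,23/3); v=(-3,2)
2. t=1/6 → T at (15/2,8); v=(-3,-2)
3. t=5/2 → L at (0,3); v=(3,-2)
4. t=3/2 → B at (9/2,0); v=(3,2)

Final position: (9/2,0)
Wall sequence: RTLB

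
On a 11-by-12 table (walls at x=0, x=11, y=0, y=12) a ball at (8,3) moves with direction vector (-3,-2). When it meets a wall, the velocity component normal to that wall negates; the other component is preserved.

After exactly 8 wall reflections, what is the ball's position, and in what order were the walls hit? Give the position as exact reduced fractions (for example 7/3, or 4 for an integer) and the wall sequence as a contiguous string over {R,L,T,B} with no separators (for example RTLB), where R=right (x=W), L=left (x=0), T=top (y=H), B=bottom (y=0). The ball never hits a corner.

Final position: (0,23/3)
Wall sequence: BLRTLBRL

1. t=3/2 → B at (7/2,0); v=(-3,2)
2. t=7/6 → L at (0,7/3); v=(3,2)
3. t=11/3 → R at (11,29/3); v=(-3,2)
4. t=7/6 → T at (15/2,12); v=(-3,-2)
5. t=5/2 → L at (0,7); v=(3,-2)
6. t=7/2 → B at (21/2,0); v=(3,2)
7. t=1/6 → R at (11,1/3); v=(-3,2)
8. t=11/3 → L at (0,23/3); v=(3,2)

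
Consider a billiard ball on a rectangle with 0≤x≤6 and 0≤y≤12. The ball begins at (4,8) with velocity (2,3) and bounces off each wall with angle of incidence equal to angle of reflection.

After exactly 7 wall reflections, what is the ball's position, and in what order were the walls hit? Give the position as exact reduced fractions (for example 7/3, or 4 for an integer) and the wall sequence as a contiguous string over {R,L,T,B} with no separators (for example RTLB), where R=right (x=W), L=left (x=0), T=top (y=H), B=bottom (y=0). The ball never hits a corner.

1. t=1 → R at (6,11); v=(-2,3)
2. t=1/3 → T at (16/3,12); v=(-2,-3)
3. t=8/3 → L at (0,4); v=(2,-3)
4. t=4/3 → B at (8/3,0); v=(2,3)
5. t=5/3 → R at (6,5); v=(-2,3)
6. t=7/3 → T at (4/3,12); v=(-2,-3)
7. t=2/3 → L at (0,10); v=(2,-3)

Final position: (0,10)
Wall sequence: RTLBRTL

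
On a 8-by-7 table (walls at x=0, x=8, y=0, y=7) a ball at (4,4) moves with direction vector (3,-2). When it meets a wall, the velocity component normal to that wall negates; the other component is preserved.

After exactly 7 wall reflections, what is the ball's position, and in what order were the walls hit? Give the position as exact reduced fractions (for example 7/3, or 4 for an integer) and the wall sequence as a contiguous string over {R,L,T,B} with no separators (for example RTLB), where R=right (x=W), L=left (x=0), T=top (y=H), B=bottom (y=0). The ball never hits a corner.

1. t=4/3 → R at (8,4/3); v=(-3,-2)
2. t=2/3 → B at (6,0); v=(-3,2)
3. t=2 → L at (0,4); v=(3,2)
4. t=3/2 → T at (9/2,7); v=(3,-2)
5. t=7/6 → R at (8,14/3); v=(-3,-2)
6. t=7/3 → B at (1,0); v=(-3,2)
7. t=1/3 → L at (0,2/3); v=(3,2)

Final position: (0,2/3)
Wall sequence: RBLTRBL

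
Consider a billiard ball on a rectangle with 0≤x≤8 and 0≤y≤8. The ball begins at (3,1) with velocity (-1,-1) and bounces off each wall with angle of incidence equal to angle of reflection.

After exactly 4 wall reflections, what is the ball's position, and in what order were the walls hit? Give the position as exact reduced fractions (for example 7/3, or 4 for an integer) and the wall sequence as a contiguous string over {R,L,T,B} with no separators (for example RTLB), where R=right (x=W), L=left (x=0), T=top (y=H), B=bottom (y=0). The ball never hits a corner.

Final position: (8,6)
Wall sequence: BLTR

1. t=1 → B at (2,0); v=(-1,1)
2. t=2 → L at (0,2); v=(1,1)
3. t=6 → T at (6,8); v=(1,-1)
4. t=2 → R at (8,6); v=(-1,-1)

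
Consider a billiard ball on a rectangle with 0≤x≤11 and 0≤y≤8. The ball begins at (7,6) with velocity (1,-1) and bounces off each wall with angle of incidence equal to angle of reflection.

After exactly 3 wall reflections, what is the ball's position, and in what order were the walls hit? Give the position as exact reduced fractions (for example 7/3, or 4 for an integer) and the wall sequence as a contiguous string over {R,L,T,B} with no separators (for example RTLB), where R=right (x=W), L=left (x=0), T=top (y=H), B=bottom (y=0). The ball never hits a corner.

1. t=4 → R at (11,2); v=(-1,-1)
2. t=2 → B at (9,0); v=(-1,1)
3. t=8 → T at (1,8); v=(-1,-1)

Final position: (1,8)
Wall sequence: RBT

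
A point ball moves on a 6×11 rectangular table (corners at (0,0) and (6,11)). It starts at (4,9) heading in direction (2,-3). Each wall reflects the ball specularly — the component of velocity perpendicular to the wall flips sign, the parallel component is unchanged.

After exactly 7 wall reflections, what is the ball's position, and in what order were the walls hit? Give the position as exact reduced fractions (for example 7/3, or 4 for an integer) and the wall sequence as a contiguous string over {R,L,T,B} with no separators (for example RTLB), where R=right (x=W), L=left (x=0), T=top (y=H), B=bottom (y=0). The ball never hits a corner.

Final position: (2/3,0)
Wall sequence: RBLTRLB

1. t=1 → R at (6,6); v=(-2,-3)
2. t=2 → B at (2,0); v=(-2,3)
3. t=1 → L at (0,3); v=(2,3)
4. t=8/3 → T at (16/3,11); v=(2,-3)
5. t=1/3 → R at (6,10); v=(-2,-3)
6. t=3 → L at (0,1); v=(2,-3)
7. t=1/3 → B at (2/3,0); v=(2,3)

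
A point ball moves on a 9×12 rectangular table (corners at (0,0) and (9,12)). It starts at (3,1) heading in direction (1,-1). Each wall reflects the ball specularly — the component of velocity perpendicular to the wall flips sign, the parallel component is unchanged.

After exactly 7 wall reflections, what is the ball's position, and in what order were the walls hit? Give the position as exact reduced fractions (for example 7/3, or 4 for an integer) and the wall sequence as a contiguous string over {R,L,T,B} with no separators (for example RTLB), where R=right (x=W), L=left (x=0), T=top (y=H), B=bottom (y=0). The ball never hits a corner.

Final position: (0,8)
Wall sequence: BRTLRBL

1. t=1 → B at (4,0); v=(1,1)
2. t=5 → R at (9,5); v=(-1,1)
3. t=7 → T at (2,12); v=(-1,-1)
4. t=2 → L at (0,10); v=(1,-1)
5. t=9 → R at (9,1); v=(-1,-1)
6. t=1 → B at (8,0); v=(-1,1)
7. t=8 → L at (0,8); v=(1,1)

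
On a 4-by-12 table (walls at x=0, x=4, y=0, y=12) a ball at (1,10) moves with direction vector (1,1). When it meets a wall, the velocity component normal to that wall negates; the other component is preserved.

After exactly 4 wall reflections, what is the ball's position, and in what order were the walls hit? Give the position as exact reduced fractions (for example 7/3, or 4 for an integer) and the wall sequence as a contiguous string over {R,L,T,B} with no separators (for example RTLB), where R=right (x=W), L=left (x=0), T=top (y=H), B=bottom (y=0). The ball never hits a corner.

Final position: (4,3)
Wall sequence: TRLR

1. t=2 → T at (3,12); v=(1,-1)
2. t=1 → R at (4,11); v=(-1,-1)
3. t=4 → L at (0,7); v=(1,-1)
4. t=4 → R at (4,3); v=(-1,-1)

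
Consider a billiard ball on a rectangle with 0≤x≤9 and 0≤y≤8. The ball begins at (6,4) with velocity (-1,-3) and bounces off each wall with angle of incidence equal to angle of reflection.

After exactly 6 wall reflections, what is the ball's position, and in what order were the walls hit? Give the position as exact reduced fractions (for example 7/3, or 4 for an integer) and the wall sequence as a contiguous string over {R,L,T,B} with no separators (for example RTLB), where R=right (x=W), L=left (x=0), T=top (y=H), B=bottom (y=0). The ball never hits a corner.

1. t=4/3 → B at (14/3,0); v=(-1,3)
2. t=8/3 → T at (2,8); v=(-1,-3)
3. t=2 → L at (0,2); v=(1,-3)
4. t=2/3 → B at (2/3,0); v=(1,3)
5. t=8/3 → T at (10/3,8); v=(1,-3)
6. t=8/3 → B at (6,0); v=(1,3)

Final position: (6,0)
Wall sequence: BTLBTB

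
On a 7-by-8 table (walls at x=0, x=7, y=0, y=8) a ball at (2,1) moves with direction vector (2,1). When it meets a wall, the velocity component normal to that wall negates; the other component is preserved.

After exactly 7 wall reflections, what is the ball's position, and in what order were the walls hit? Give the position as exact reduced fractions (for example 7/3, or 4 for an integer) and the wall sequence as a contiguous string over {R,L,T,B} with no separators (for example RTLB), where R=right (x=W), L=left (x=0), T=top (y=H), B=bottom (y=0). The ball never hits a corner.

Final position: (7,3/2)
Wall sequence: RLTRLBR

1. t=5/2 → R at (7,7/2); v=(-2,1)
2. t=7/2 → L at (0,7); v=(2,1)
3. t=1 → T at (2,8); v=(2,-1)
4. t=5/2 → R at (7,11/2); v=(-2,-1)
5. t=7/2 → L at (0,2); v=(2,-1)
6. t=2 → B at (4,0); v=(2,1)
7. t=3/2 → R at (7,3/2); v=(-2,1)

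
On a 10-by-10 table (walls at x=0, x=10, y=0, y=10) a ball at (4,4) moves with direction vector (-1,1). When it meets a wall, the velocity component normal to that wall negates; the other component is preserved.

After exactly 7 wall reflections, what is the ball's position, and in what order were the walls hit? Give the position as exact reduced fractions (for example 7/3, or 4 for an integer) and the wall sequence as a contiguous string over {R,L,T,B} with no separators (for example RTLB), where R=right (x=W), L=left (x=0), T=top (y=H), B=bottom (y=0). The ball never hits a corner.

1. t=4 → L at (0,8); v=(1,1)
2. t=2 → T at (2,10); v=(1,-1)
3. t=8 → R at (10,2); v=(-1,-1)
4. t=2 → B at (8,0); v=(-1,1)
5. t=8 → L at (0,8); v=(1,1)
6. t=2 → T at (2,10); v=(1,-1)
7. t=8 → R at (10,2); v=(-1,-1)

Final position: (10,2)
Wall sequence: LTRBLTR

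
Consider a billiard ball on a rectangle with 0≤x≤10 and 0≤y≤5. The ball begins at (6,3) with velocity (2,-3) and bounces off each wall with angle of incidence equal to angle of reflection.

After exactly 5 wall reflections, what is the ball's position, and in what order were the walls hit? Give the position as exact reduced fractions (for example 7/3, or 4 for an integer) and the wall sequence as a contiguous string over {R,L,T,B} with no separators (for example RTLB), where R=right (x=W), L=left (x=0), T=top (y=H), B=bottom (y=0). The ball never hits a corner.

Final position: (2,5)
Wall sequence: BRTBT

1. t=1 → B at (8,0); v=(2,3)
2. t=1 → R at (10,3); v=(-2,3)
3. t=2/3 → T at (26/3,5); v=(-2,-3)
4. t=5/3 → B at (16/3,0); v=(-2,3)
5. t=5/3 → T at (2,5); v=(-2,-3)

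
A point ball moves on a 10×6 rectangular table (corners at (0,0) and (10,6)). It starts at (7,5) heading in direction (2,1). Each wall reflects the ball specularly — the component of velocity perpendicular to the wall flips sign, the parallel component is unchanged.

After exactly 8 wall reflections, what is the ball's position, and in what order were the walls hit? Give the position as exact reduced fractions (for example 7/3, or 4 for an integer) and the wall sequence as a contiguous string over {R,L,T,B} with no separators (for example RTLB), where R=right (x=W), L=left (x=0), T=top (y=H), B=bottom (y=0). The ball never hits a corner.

Final position: (5,0)
Wall sequence: TRLBRTLB

1. t=1 → T at (9,6); v=(2,-1)
2. t=1/2 → R at (10,11/2); v=(-2,-1)
3. t=5 → L at (0,1/2); v=(2,-1)
4. t=1/2 → B at (1,0); v=(2,1)
5. t=9/2 → R at (10,9/2); v=(-2,1)
6. t=3/2 → T at (7,6); v=(-2,-1)
7. t=7/2 → L at (0,5/2); v=(2,-1)
8. t=5/2 → B at (5,0); v=(2,1)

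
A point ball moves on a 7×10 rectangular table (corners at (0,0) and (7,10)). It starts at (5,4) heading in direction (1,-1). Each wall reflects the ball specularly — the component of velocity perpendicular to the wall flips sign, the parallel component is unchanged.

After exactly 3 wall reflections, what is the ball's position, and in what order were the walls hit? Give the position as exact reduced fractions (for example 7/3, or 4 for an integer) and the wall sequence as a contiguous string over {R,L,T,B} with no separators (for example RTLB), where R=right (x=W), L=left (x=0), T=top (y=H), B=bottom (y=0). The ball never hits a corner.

Final position: (0,5)
Wall sequence: RBL

1. t=2 → R at (7,2); v=(-1,-1)
2. t=2 → B at (5,0); v=(-1,1)
3. t=5 → L at (0,5); v=(1,1)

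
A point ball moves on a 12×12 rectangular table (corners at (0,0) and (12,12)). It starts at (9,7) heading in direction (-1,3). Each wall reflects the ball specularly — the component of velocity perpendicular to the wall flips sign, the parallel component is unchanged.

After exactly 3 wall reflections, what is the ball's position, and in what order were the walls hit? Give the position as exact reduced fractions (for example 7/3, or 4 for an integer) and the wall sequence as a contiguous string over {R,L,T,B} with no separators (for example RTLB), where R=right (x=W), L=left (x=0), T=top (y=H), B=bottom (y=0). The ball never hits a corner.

Final position: (0,10)
Wall sequence: TBL

1. t=5/3 → T at (22/3,12); v=(-1,-3)
2. t=4 → B at (10/3,0); v=(-1,3)
3. t=10/3 → L at (0,10); v=(1,3)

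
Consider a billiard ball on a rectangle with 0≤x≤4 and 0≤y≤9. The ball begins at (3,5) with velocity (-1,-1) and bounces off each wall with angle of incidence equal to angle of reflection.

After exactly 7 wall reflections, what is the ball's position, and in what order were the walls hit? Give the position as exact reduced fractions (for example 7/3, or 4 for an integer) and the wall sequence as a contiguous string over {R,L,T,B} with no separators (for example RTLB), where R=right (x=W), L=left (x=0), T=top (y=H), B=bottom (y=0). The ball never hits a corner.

Final position: (0,4)
Wall sequence: LBRLTRL

1. t=3 → L at (0,2); v=(1,-1)
2. t=2 → B at (2,0); v=(1,1)
3. t=2 → R at (4,2); v=(-1,1)
4. t=4 → L at (0,6); v=(1,1)
5. t=3 → T at (3,9); v=(1,-1)
6. t=1 → R at (4,8); v=(-1,-1)
7. t=4 → L at (0,4); v=(1,-1)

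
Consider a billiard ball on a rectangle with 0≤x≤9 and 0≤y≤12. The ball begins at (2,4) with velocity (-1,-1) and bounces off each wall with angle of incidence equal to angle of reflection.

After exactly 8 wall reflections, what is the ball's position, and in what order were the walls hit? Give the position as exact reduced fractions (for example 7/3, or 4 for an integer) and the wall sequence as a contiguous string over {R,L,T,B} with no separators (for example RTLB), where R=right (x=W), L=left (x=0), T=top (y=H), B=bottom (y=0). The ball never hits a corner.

1. t=2 → L at (0,2); v=(1,-1)
2. t=2 → B at (2,0); v=(1,1)
3. t=7 → R at (9,7); v=(-1,1)
4. t=5 → T at (4,12); v=(-1,-1)
5. t=4 → L at (0,8); v=(1,-1)
6. t=8 → B at (8,0); v=(1,1)
7. t=1 → R at (9,1); v=(-1,1)
8. t=9 → L at (0,10); v=(1,1)

Final position: (0,10)
Wall sequence: LBRTLBRL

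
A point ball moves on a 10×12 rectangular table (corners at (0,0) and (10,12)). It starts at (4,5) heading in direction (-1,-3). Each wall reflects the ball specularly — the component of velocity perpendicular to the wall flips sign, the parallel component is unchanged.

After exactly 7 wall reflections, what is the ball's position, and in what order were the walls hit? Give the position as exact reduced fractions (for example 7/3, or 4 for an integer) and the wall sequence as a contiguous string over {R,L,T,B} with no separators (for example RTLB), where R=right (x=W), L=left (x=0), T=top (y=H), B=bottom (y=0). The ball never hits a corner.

Final position: (19/3,0)
Wall sequence: BLTBTRB

1. t=5/3 → B at (7/3,0); v=(-1,3)
2. t=7/3 → L at (0,7); v=(1,3)
3. t=5/3 → T at (5/3,12); v=(1,-3)
4. t=4 → B at (17/3,0); v=(1,3)
5. t=4 → T at (29/3,12); v=(1,-3)
6. t=1/3 → R at (10,11); v=(-1,-3)
7. t=11/3 → B at (19/3,0); v=(-1,3)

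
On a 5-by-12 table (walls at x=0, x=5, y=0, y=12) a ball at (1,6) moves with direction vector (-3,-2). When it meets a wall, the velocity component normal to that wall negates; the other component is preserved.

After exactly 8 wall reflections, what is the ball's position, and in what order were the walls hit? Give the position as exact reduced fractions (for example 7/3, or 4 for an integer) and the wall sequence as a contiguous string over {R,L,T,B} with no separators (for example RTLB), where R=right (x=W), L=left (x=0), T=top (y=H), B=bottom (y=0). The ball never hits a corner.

1. t=1/3 → L at (0,16/3); v=(3,-2)
2. t=5/3 → R at (5,2); v=(-3,-2)
3. t=1 → B at (2,0); v=(-3,2)
4. t=2/3 → L at (0,4/3); v=(3,2)
5. t=5/3 → R at (5,14/3); v=(-3,2)
6. t=5/3 → L at (0,8); v=(3,2)
7. t=5/3 → R at (5,34/3); v=(-3,2)
8. t=1/3 → T at (4,12); v=(-3,-2)

Final position: (4,12)
Wall sequence: LRBLRLRT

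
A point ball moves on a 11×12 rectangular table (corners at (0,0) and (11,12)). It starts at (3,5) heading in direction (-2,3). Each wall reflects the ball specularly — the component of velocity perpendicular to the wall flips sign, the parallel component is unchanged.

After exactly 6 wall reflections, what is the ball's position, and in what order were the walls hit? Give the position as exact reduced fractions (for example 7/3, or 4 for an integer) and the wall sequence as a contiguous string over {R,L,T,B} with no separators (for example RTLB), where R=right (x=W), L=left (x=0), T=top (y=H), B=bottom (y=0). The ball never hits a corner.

1. t=3/2 → L at (0,19/2); v=(2,3)
2. t=5/6 → T at (5/3,12); v=(2,-3)
3. t=4 → B at (29/3,0); v=(2,3)
4. t=2/3 → R at (11,2); v=(-2,3)
5. t=10/3 → T at (13/3,12); v=(-2,-3)
6. t=13/6 → L at (0,11/2); v=(2,-3)

Final position: (0,11/2)
Wall sequence: LTBRTL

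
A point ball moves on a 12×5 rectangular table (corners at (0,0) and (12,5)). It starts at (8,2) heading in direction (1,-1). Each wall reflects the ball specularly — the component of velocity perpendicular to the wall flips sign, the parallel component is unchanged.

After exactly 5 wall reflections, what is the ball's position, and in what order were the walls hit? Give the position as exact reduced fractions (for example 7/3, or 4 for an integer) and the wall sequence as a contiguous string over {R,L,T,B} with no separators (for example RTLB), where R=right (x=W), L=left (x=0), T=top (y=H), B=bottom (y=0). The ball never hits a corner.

1. t=2 → B at (10,0); v=(1,1)
2. t=2 → R at (12,2); v=(-1,1)
3. t=3 → T at (9,5); v=(-1,-1)
4. t=5 → B at (4,0); v=(-1,1)
5. t=4 → L at (0,4); v=(1,1)

Final position: (0,4)
Wall sequence: BRTBL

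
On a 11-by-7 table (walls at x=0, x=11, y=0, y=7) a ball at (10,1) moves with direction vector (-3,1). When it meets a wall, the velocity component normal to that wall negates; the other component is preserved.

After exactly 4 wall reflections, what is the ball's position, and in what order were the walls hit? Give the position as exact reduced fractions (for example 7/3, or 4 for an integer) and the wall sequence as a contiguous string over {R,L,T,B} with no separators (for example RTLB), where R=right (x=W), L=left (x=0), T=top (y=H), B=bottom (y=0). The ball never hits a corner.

1. t=10/3 → L at (0,13/3); v=(3,1)
2. t=8/3 → T at (8,7); v=(3,-1)
3. t=1 → R at (11,6); v=(-3,-1)
4. t=11/3 → L at (0,7/3); v=(3,-1)

Final position: (0,7/3)
Wall sequence: LTRL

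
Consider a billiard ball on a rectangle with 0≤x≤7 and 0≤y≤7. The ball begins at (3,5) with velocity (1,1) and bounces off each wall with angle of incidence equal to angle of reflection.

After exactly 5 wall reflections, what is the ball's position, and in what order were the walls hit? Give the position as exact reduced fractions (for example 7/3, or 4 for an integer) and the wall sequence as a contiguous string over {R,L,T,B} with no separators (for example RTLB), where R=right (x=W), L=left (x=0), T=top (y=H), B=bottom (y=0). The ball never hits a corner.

Final position: (5,7)
Wall sequence: TRBLT

1. t=2 → T at (5,7); v=(1,-1)
2. t=2 → R at (7,5); v=(-1,-1)
3. t=5 → B at (2,0); v=(-1,1)
4. t=2 → L at (0,2); v=(1,1)
5. t=5 → T at (5,7); v=(1,-1)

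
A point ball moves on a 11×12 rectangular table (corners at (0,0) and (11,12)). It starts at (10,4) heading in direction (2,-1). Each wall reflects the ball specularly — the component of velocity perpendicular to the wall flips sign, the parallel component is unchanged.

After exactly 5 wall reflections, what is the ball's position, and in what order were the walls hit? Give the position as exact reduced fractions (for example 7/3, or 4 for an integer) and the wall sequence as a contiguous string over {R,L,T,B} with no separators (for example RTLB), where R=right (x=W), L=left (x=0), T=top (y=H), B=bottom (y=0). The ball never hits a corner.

1. t=1/2 → R at (11,7/2); v=(-2,-1)
2. t=7/2 → B at (4,0); v=(-2,1)
3. t=2 → L at (0,2); v=(2,1)
4. t=11/2 → R at (11,15/2); v=(-2,1)
5. t=9/2 → T at (2,12); v=(-2,-1)

Final position: (2,12)
Wall sequence: RBLRT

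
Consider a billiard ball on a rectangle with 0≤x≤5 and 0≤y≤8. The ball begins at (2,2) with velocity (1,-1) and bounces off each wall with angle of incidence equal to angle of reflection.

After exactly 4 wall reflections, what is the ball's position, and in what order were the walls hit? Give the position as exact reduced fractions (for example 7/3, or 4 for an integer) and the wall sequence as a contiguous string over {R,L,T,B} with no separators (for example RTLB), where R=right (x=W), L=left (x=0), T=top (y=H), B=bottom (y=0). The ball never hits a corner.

Final position: (2,8)
Wall sequence: BRLT

1. t=2 → B at (4,0); v=(1,1)
2. t=1 → R at (5,1); v=(-1,1)
3. t=5 → L at (0,6); v=(1,1)
4. t=2 → T at (2,8); v=(1,-1)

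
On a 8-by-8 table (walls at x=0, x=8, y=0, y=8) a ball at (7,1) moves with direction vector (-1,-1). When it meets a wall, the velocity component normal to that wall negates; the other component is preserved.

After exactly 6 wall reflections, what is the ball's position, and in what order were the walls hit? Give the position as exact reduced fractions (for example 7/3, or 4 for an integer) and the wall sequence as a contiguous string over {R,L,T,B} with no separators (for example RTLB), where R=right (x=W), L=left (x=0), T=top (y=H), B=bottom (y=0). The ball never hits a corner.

1. t=1 → B at (6,0); v=(-1,1)
2. t=6 → L at (0,6); v=(1,1)
3. t=2 → T at (2,8); v=(1,-1)
4. t=6 → R at (8,2); v=(-1,-1)
5. t=2 → B at (6,0); v=(-1,1)
6. t=6 → L at (0,6); v=(1,1)

Final position: (0,6)
Wall sequence: BLTRBL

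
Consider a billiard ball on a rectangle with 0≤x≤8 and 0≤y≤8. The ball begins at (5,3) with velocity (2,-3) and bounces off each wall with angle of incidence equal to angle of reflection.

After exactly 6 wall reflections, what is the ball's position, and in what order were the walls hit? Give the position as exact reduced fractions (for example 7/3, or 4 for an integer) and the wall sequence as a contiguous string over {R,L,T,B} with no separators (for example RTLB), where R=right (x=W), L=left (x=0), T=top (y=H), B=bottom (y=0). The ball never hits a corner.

1. t=1 → B at (7,0); v=(2,3)
2. t=1/2 → R at (8,3/2); v=(-2,3)
3. t=13/6 → T at (11/3,8); v=(-2,-3)
4. t=11/6 → L at (0,5/2); v=(2,-3)
5. t=5/6 → B at (5/3,0); v=(2,3)
6. t=8/3 → T at (7,8); v=(2,-3)

Final position: (7,8)
Wall sequence: BRTLBT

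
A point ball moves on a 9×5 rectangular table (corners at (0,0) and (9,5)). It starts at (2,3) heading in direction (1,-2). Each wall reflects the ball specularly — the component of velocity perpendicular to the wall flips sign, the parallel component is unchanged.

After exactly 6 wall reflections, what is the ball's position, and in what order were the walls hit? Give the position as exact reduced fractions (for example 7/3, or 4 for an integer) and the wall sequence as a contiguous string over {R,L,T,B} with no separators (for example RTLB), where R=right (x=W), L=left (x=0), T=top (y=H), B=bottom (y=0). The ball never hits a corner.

1. t=3/2 → B at (7/2,0); v=(1,2)
2. t=5/2 → T at (6,5); v=(1,-2)
3. t=5/2 → B at (17/2,0); v=(1,2)
4. t=1/2 → R at (9,1); v=(-1,2)
5. t=2 → T at (7,5); v=(-1,-2)
6. t=5/2 → B at (9/2,0); v=(-1,2)

Final position: (9/2,0)
Wall sequence: BTBRTB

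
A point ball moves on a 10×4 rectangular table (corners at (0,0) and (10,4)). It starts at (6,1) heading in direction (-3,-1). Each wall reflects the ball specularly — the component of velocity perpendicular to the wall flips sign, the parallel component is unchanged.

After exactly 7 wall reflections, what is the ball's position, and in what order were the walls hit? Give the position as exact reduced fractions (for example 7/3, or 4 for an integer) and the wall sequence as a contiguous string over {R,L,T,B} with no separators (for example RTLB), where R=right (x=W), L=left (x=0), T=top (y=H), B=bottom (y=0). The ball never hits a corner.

1. t=1 → B at (3,0); v=(-3,1)
2. t=1 → L at (0,1); v=(3,1)
3. t=3 → T at (9,4); v=(3,-1)
4. t=1/3 → R at (10,11/3); v=(-3,-1)
5. t=10/3 → L at (0,1/3); v=(3,-1)
6. t=1/3 → B at (1,0); v=(3,1)
7. t=3 → R at (10,3); v=(-3,1)

Final position: (10,3)
Wall sequence: BLTRLBR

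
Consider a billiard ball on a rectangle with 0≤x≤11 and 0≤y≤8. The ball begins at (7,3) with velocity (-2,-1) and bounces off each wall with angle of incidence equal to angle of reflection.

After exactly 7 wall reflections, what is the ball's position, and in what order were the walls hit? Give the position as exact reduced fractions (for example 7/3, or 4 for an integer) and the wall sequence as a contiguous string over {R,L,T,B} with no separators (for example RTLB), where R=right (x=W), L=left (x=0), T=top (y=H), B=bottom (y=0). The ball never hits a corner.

Final position: (11,1)
Wall sequence: BLRTLBR

1. t=3 → B at (1,0); v=(-2,1)
2. t=1/2 → L at (0,1/2); v=(2,1)
3. t=11/2 → R at (11,6); v=(-2,1)
4. t=2 → T at (7,8); v=(-2,-1)
5. t=7/2 → L at (0,9/2); v=(2,-1)
6. t=9/2 → B at (9,0); v=(2,1)
7. t=1 → R at (11,1); v=(-2,1)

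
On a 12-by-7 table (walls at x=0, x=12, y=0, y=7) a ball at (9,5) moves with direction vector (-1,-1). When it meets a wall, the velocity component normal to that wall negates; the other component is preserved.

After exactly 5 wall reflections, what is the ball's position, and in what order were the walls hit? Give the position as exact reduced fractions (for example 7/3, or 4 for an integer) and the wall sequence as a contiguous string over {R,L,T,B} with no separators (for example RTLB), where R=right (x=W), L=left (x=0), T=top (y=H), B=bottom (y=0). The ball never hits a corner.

Final position: (12,2)
Wall sequence: BLTBR

1. t=5 → B at (4,0); v=(-1,1)
2. t=4 → L at (0,4); v=(1,1)
3. t=3 → T at (3,7); v=(1,-1)
4. t=7 → B at (10,0); v=(1,1)
5. t=2 → R at (12,2); v=(-1,1)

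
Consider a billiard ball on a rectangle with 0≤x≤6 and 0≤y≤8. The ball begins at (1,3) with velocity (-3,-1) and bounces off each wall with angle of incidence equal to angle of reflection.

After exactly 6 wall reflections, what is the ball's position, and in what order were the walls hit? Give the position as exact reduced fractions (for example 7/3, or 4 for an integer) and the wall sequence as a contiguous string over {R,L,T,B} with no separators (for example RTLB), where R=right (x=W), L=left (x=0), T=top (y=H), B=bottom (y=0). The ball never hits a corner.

Final position: (0,16/3)
Wall sequence: LRBLRL

1. t=1/3 → L at (0,8/3); v=(3,-1)
2. t=2 → R at (6,2/3); v=(-3,-1)
3. t=2/3 → B at (4,0); v=(-3,1)
4. t=4/3 → L at (0,4/3); v=(3,1)
5. t=2 → R at (6,10/3); v=(-3,1)
6. t=2 → L at (0,16/3); v=(3,1)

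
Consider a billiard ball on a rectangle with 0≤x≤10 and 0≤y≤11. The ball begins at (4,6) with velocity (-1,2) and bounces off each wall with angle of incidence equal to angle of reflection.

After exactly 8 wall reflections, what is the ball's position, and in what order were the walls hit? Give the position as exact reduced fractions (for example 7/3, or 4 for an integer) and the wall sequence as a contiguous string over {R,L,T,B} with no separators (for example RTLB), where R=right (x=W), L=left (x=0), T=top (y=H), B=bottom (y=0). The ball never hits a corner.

Final position: (1/2,11)
Wall sequence: TLBTRBLT

1. t=5/2 → T at (3/2,11); v=(-1,-2)
2. t=3/2 → L at (0,8); v=(1,-2)
3. t=4 → B at (4,0); v=(1,2)
4. t=11/2 → T at (19/2,11); v=(1,-2)
5. t=1/2 → R at (10,10); v=(-1,-2)
6. t=5 → B at (5,0); v=(-1,2)
7. t=5 → L at (0,10); v=(1,2)
8. t=1/2 → T at (1/2,11); v=(1,-2)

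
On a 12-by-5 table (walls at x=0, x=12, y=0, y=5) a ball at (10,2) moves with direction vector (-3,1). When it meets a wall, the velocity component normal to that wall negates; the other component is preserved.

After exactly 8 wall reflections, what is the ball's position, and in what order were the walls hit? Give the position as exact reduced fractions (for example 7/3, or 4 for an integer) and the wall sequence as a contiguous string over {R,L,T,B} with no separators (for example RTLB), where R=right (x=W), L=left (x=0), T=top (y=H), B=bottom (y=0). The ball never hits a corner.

Final position: (4,0)
Wall sequence: TLRBLTRB

1. t=3 → T at (1,5); v=(-3,-1)
2. t=1/3 → L at (0,14/3); v=(3,-1)
3. t=4 → R at (12,2/3); v=(-3,-1)
4. t=2/3 → B at (10,0); v=(-3,1)
5. t=10/3 → L at (0,10/3); v=(3,1)
6. t=5/3 → T at (5,5); v=(3,-1)
7. t=7/3 → R at (12,8/3); v=(-3,-1)
8. t=8/3 → B at (4,0); v=(-3,1)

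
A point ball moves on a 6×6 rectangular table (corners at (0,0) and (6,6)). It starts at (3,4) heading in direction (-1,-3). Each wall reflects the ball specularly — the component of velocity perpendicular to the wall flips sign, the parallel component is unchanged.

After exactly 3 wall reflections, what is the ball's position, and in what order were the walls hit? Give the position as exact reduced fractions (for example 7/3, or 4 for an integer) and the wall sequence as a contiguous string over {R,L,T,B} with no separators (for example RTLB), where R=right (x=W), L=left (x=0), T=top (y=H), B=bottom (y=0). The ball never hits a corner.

Final position: (1/3,6)
Wall sequence: BLT

1. t=4/3 → B at (5/3,0); v=(-1,3)
2. t=5/3 → L at (0,5); v=(1,3)
3. t=1/3 → T at (1/3,6); v=(1,-3)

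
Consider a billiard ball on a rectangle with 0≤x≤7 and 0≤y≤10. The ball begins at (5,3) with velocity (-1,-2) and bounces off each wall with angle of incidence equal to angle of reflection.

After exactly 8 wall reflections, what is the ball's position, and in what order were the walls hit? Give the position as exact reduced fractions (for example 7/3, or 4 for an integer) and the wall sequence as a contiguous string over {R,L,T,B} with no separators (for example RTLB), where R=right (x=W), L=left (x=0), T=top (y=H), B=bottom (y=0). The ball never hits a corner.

Final position: (5/2,0)
Wall sequence: BLTBRTLB

1. t=3/2 → B at (7/2,0); v=(-1,2)
2. t=7/2 → L at (0,7); v=(1,2)
3. t=3/2 → T at (3/2,10); v=(1,-2)
4. t=5 → B at (13/2,0); v=(1,2)
5. t=1/2 → R at (7,1); v=(-1,2)
6. t=9/2 → T at (5/2,10); v=(-1,-2)
7. t=5/2 → L at (0,5); v=(1,-2)
8. t=5/2 → B at (5/2,0); v=(1,2)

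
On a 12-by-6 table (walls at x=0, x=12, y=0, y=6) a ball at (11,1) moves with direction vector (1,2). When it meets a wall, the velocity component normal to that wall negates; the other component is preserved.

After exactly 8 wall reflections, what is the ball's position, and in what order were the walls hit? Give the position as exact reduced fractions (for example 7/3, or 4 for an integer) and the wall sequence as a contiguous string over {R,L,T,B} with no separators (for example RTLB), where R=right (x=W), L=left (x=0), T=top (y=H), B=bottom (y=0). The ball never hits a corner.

1. t=1 → R at (12,3); v=(-1,2)
2. t=3/2 → T at (21/2,6); v=(-1,-2)
3. t=3 → B at (15/2,0); v=(-1,2)
4. t=3 → T at (9/2,6); v=(-1,-2)
5. t=3 → B at (3/2,0); v=(-1,2)
6. t=3/2 → L at (0,3); v=(1,2)
7. t=3/2 → T at (3/2,6); v=(1,-2)
8. t=3 → B at (9/2,0); v=(1,2)

Final position: (9/2,0)
Wall sequence: RTBTBLTB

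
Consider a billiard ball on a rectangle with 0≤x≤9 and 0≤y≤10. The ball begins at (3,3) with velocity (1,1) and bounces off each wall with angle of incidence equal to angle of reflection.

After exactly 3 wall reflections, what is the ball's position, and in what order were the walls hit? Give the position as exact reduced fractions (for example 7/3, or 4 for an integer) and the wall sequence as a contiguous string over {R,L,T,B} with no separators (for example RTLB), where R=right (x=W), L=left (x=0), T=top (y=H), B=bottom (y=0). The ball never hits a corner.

1. t=6 → R at (9,9); v=(-1,1)
2. t=1 → T at (8,10); v=(-1,-1)
3. t=8 → L at (0,2); v=(1,-1)

Final position: (0,2)
Wall sequence: RTL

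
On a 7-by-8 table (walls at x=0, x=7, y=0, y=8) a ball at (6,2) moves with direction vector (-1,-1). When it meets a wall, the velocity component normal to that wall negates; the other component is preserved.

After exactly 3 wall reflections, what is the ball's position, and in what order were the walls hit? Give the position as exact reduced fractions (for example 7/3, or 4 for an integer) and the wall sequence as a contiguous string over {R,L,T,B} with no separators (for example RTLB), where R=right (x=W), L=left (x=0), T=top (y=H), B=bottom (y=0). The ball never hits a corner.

Final position: (4,8)
Wall sequence: BLT

1. t=2 → B at (4,0); v=(-1,1)
2. t=4 → L at (0,4); v=(1,1)
3. t=4 → T at (4,8); v=(1,-1)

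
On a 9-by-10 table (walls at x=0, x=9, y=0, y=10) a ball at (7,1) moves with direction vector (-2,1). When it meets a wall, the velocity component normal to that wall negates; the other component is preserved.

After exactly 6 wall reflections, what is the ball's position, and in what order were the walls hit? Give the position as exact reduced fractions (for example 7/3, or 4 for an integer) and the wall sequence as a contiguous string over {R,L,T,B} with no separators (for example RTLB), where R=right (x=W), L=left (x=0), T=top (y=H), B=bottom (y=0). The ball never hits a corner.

1. t=7/2 → L at (0,9/2); v=(2,1)
2. t=9/2 → R at (9,9); v=(-2,1)
3. t=1 → T at (7,10); v=(-2,-1)
4. t=7/2 → L at (0,13/2); v=(2,-1)
5. t=9/2 → R at (9,2); v=(-2,-1)
6. t=2 → B at (5,0); v=(-2,1)

Final position: (5,0)
Wall sequence: LRTLRB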